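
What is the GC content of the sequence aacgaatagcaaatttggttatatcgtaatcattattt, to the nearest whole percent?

24%

Base counts: C=4, A=14, G=5, T=15
G+C = 5 + 4 = 9 out of 38 bases
%GC = 9/38 × 100 = 23.68% ≈ 24%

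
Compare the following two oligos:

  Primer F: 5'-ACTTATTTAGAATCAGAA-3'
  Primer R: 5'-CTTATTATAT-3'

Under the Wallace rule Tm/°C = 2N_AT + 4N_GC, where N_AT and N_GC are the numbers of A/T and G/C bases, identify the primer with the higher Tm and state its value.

Primer F, 44°C

Primer F: A+T=14, G+C=4 → Tm = 2(14)+4(4) = 44°C
Primer R: A+T=9, G+C=1 → Tm = 2(9)+4(1) = 22°C
44°C vs 22°C → primer F is higher.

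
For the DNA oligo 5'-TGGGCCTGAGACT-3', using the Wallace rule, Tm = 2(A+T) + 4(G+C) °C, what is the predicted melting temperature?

42°C

Scanning the sequence gives T=3, G=5, A=2, C=3.
AT pairs contribute 5, GC pairs contribute 8.
Tm = 2×5 + 4×8 = 42°C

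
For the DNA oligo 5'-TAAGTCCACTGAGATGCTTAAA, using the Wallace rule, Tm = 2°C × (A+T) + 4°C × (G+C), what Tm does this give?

60°C

T=6, A=8, C=4, G=4
A+T = 14, G+C = 8
Tm = 2(14) + 4(8) = 28 + 32 = 60°C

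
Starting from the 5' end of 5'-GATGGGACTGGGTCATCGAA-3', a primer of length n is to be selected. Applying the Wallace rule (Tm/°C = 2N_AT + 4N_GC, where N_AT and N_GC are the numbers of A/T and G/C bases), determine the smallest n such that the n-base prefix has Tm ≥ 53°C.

First 16 bases: GATGGGACTGGGTCAT → Tm = 50°C (< 53°C)
First 17 bases: GATGGGACTGGGTCATC → Tm = 54°C (≥ 53°C)
Each additional base adds 2°C (A/T) or 4°C (G/C), so Tm is non-decreasing in n; n = 17 is the first length to reach 53°C.

n = 17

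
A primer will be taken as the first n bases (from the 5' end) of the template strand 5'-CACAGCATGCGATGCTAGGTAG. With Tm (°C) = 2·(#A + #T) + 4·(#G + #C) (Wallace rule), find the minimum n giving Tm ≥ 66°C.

n = 22

First 21 bases: CACAGCATGCGATGCTAGGTA → Tm = 64°C (< 66°C)
First 22 bases: CACAGCATGCGATGCTAGGTAG → Tm = 68°C (≥ 66°C)
Each additional base adds 2°C (A/T) or 4°C (G/C), so Tm is non-decreasing in n; n = 22 is the first length to reach 66°C.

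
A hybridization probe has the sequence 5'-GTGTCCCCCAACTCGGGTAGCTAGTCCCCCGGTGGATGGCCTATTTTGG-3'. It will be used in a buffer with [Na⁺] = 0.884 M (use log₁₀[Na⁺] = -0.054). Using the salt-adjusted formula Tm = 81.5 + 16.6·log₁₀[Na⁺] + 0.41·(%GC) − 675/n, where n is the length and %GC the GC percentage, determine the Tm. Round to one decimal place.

91.9°C

Length n = 49. Counting bases: C=15, T=13, G=15, A=6
G+C = 30, so %GC = 30/49 × 100 = 61.224%
Salt term: 16.6 × (-0.054) = -0.896
GC term: 0.41 × 61.224 = 25.102; length term: −675/49 = −13.776
Tm = 81.5 + (-0.896) + 25.102 − 13.776 = 91.93 → 91.9°C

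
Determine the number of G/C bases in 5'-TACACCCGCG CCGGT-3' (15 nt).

Scanning the sequence gives G=4, C=7, A=2, T=2.
G+C = 4 + 7 = 11

11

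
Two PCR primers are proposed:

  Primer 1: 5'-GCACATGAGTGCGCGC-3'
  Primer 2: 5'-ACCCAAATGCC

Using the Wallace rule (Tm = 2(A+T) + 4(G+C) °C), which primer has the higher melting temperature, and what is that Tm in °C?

Primer 1: A+T=5, G+C=11 → Tm = 2(5)+4(11) = 54°C
Primer 2: A+T=5, G+C=6 → Tm = 2(5)+4(6) = 34°C
54°C vs 34°C → primer 1 is higher.

Primer 1, 54°C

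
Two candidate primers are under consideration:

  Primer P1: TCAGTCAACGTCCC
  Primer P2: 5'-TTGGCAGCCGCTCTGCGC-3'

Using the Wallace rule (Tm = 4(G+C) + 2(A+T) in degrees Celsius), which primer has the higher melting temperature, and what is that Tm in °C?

Primer P1: A+T=6, G+C=8 → Tm = 2(6)+4(8) = 44°C
Primer P2: A+T=5, G+C=13 → Tm = 2(5)+4(13) = 62°C
44°C vs 62°C → primer P2 is higher.

Primer P2, 62°C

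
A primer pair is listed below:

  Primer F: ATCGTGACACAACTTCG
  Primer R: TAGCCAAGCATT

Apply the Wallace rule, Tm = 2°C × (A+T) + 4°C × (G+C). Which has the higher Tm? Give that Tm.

Primer F: A+T=9, G+C=8 → Tm = 2(9)+4(8) = 50°C
Primer R: A+T=7, G+C=5 → Tm = 2(7)+4(5) = 34°C
50°C vs 34°C → primer F is higher.

Primer F, 50°C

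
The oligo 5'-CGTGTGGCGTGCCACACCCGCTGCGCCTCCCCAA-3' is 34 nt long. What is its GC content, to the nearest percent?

74%

Scanning the sequence gives T=5, A=4, G=9, C=16.
G+C = 9 + 16 = 25 out of 34 bases
%GC = 25/34 × 100 = 73.53% ≈ 74%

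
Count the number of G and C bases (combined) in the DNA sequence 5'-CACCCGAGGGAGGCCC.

Scanning the sequence gives C=7, G=6, A=3, T=0.
G+C = 6 + 7 = 13

13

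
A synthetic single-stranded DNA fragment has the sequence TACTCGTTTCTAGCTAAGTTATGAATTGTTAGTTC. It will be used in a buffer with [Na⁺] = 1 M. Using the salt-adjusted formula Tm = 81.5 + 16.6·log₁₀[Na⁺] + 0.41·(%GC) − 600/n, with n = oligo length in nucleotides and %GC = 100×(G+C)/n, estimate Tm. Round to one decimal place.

Length n = 35. Base counts: T=16, A=8, G=6, C=5
G+C = 11, so %GC = 11/35 × 100 = 31.429%
Salt term: 16.6 × (0) = 0
GC term: 0.41 × 31.429 = 12.886; length term: −600/35 = −17.143
Tm = 81.5 + (0) + 12.886 − 17.143 = 77.243 → 77.2°C

77.2°C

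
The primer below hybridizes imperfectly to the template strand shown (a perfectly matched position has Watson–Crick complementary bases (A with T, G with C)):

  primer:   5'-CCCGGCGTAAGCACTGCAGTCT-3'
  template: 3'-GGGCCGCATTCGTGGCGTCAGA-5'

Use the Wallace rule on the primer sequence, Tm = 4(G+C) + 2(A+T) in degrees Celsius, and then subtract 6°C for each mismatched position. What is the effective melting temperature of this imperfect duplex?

Primer base counts: A=4, T=4, G=6, C=8 → A+T=8, G+C=14
Perfect-match Tm = 2(8) + 4(14) = 16 + 56 = 72°C
Mismatches (positions where the bases are not complementary): 1 (at position 15)
Effective Tm = 72 − 1×6 = 72 − 6 = 66°C

66°C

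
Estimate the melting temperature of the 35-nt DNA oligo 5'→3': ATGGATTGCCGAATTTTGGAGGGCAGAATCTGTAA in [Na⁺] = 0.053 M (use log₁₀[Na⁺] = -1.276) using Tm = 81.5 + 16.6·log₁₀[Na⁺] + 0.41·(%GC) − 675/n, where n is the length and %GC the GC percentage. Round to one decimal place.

58.6°C

Length n = 35. Scanning the sequence gives G=11, A=10, C=4, T=10.
G+C = 15, so %GC = 15/35 × 100 = 42.857%
Salt term: 16.6 × (-1.276) = -21.182
GC term: 0.41 × 42.857 = 17.571; length term: −675/35 = −19.286
Tm = 81.5 + (-21.182) + 17.571 − 19.286 = 58.603 → 58.6°C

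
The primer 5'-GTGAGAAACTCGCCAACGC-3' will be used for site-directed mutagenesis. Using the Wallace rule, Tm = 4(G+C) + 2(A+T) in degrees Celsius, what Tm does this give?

Counting bases: A=6, T=2, C=6, G=5
AT pairs contribute 8, GC pairs contribute 11.
Tm = 2×8 + 4×11 = 60°C

60°C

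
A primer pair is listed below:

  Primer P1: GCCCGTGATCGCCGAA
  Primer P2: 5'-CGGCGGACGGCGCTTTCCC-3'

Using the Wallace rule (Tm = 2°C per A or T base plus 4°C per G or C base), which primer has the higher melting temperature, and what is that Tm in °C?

Primer P1: A+T=5, G+C=11 → Tm = 2(5)+4(11) = 54°C
Primer P2: A+T=4, G+C=15 → Tm = 2(4)+4(15) = 68°C
54°C vs 68°C → primer P2 is higher.

Primer P2, 68°C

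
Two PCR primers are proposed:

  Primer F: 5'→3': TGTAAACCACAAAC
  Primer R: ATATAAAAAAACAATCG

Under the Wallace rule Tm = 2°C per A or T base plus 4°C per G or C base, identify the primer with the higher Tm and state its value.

Primer F: A+T=9, G+C=5 → Tm = 2(9)+4(5) = 38°C
Primer R: A+T=14, G+C=3 → Tm = 2(14)+4(3) = 40°C
38°C vs 40°C → primer R is higher.

Primer R, 40°C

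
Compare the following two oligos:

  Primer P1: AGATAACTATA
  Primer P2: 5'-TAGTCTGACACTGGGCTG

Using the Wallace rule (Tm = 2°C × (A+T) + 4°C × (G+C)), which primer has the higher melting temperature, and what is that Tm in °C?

Primer P1: A+T=9, G+C=2 → Tm = 2(9)+4(2) = 26°C
Primer P2: A+T=8, G+C=10 → Tm = 2(8)+4(10) = 56°C
26°C vs 56°C → primer P2 is higher.

Primer P2, 56°C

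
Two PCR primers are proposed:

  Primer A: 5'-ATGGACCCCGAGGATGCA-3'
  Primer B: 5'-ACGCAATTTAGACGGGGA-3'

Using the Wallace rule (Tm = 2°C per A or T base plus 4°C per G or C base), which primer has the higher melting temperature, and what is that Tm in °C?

Primer A: A+T=7, G+C=11 → Tm = 2(7)+4(11) = 58°C
Primer B: A+T=9, G+C=9 → Tm = 2(9)+4(9) = 54°C
58°C vs 54°C → primer A is higher.

Primer A, 58°C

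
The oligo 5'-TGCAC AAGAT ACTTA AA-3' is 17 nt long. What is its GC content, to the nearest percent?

Base counts: G=2, A=8, T=4, C=3
G+C = 2 + 3 = 5 out of 17 bases
%GC = 5/17 × 100 = 29.41% ≈ 29%

29%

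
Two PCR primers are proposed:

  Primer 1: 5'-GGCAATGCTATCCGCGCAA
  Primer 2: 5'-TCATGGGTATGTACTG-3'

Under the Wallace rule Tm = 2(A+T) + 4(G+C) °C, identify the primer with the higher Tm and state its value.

Primer 1: A+T=8, G+C=11 → Tm = 2(8)+4(11) = 60°C
Primer 2: A+T=9, G+C=7 → Tm = 2(9)+4(7) = 46°C
60°C vs 46°C → primer 1 is higher.

Primer 1, 60°C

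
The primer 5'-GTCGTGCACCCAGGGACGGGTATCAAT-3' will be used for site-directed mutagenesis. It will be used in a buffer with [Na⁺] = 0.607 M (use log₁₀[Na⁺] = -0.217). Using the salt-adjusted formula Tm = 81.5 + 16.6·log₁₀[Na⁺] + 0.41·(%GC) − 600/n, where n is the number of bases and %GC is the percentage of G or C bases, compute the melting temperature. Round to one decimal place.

Length n = 27. Scanning the sequence gives T=5, C=7, G=9, A=6.
G+C = 16, so %GC = 16/27 × 100 = 59.259%
Salt term: 16.6 × (-0.217) = -3.602
GC term: 0.41 × 59.259 = 24.296; length term: −600/27 = −22.222
Tm = 81.5 + (-3.602) + 24.296 − 22.222 = 79.972 → 80.0°C

80.0°C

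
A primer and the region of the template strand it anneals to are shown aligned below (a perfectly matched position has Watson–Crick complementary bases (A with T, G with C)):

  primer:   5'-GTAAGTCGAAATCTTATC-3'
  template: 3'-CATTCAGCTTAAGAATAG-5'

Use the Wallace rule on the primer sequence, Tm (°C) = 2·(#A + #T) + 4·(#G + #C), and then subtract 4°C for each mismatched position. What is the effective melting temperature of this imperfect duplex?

Primer base counts: A=6, T=6, G=3, C=3 → A+T=12, G+C=6
Perfect-match Tm = 2(12) + 4(6) = 24 + 24 = 48°C
Mismatches (positions where the bases are not complementary): 1 (at position 11)
Effective Tm = 48 − 1×4 = 48 − 4 = 44°C

44°C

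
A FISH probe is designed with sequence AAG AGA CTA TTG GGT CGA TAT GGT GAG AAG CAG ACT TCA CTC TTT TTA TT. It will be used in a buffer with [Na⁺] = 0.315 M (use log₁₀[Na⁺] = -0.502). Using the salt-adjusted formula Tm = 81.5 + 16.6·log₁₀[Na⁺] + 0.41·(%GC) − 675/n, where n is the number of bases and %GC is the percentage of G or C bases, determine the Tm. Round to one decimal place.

75.2°C

Length n = 50. Scanning the sequence gives A=14, T=17, C=7, G=12.
G+C = 19, so %GC = 19/50 × 100 = 38%
Salt term: 16.6 × (-0.502) = -8.333
GC term: 0.41 × 38 = 15.58; length term: −675/50 = −13.5
Tm = 81.5 + (-8.333) + 15.58 − 13.5 = 75.247 → 75.2°C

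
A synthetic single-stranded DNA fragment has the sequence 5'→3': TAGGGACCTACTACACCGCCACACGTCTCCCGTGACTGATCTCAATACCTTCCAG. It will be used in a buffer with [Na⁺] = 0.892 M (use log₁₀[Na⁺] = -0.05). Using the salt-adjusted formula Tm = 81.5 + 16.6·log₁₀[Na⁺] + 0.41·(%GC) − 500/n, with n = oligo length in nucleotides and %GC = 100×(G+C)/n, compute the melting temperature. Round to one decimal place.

93.9°C

Length n = 55. Scanning the sequence gives T=12, C=21, G=9, A=13.
G+C = 30, so %GC = 30/55 × 100 = 54.545%
Salt term: 16.6 × (-0.05) = -0.83
GC term: 0.41 × 54.545 = 22.363; length term: −500/55 = −9.091
Tm = 81.5 + (-0.83) + 22.363 − 9.091 = 93.942 → 93.9°C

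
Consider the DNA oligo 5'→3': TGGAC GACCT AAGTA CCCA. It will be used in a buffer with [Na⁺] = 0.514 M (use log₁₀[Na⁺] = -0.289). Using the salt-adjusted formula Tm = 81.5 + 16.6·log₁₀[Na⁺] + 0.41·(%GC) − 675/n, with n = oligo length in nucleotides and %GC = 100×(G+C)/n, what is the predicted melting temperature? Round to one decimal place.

62.8°C

Length n = 19. C=6, G=4, T=3, A=6
G+C = 10, so %GC = 10/19 × 100 = 52.632%
Salt term: 16.6 × (-0.289) = -4.797
GC term: 0.41 × 52.632 = 21.579; length term: −675/19 = −35.526
Tm = 81.5 + (-4.797) + 21.579 − 35.526 = 62.756 → 62.8°C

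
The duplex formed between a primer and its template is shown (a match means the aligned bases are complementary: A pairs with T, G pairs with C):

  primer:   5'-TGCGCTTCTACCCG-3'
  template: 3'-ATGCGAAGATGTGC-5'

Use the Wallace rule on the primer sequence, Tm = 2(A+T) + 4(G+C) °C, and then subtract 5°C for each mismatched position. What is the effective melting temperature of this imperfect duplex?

36°C

Primer base counts: A=1, T=4, G=3, C=6 → A+T=5, G+C=9
Perfect-match Tm = 2(5) + 4(9) = 10 + 36 = 46°C
Mismatches (positions where the bases are not complementary): 2 (at positions 2, 12)
Effective Tm = 46 − 2×5 = 46 − 10 = 36°C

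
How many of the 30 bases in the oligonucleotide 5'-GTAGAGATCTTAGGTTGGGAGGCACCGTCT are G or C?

16

Scanning the sequence gives A=6, T=8, G=11, C=5.
G+C = 11 + 5 = 16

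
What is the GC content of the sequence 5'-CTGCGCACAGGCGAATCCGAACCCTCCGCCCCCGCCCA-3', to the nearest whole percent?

74%

Base counts: A=7, T=3, C=20, G=8
G+C = 8 + 20 = 28 out of 38 bases
%GC = 28/38 × 100 = 73.68% ≈ 74%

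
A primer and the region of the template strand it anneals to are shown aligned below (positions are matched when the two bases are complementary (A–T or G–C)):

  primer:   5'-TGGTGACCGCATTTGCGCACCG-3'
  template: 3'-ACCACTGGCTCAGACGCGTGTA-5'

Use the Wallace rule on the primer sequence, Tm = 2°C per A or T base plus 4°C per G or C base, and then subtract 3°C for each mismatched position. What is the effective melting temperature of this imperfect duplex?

Primer base counts: A=3, T=5, G=7, C=7 → A+T=8, G+C=14
Perfect-match Tm = 2(8) + 4(14) = 16 + 56 = 72°C
Mismatches (positions where the bases are not complementary): 5 (at positions 10, 11, 13, 21, 22)
Effective Tm = 72 − 5×3 = 72 − 15 = 57°C

57°C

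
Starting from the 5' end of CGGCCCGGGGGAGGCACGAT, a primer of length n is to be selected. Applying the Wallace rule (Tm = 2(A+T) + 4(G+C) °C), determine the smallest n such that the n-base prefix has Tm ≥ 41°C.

n = 11

First 10 bases: CGGCCCGGGG → Tm = 40°C (< 41°C)
First 11 bases: CGGCCCGGGGG → Tm = 44°C (≥ 41°C)
Each additional base adds 2°C (A/T) or 4°C (G/C), so Tm is non-decreasing in n; n = 11 is the first length to reach 41°C.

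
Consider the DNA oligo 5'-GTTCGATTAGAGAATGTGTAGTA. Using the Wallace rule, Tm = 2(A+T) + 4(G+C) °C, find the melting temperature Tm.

62°C

Scanning the sequence gives A=7, T=8, C=1, G=7.
AT pairs contribute 15, GC pairs contribute 8.
Tm = 2(15) + 4(8) = 30 + 32 = 62°C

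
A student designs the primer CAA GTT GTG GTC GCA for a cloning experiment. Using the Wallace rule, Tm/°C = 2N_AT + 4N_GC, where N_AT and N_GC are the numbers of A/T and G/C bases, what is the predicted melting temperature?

Scanning the sequence gives T=4, A=3, G=5, C=3.
AT pairs contribute 7, GC pairs contribute 8.
Tm = 4·8 + 2·7 = 32 + 14 = 46°C

46°C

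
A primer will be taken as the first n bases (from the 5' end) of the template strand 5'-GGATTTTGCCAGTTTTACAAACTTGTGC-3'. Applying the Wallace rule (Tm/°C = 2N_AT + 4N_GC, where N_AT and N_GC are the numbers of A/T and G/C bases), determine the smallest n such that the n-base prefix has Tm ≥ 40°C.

First 13 bases: GGATTTTGCCAGT → Tm = 38°C (< 40°C)
First 14 bases: GGATTTTGCCAGTT → Tm = 40°C (≥ 40°C)
Since every base adds ≥2°C, Tm only increases with n, so the threshold is first crossed at n = 14.

n = 14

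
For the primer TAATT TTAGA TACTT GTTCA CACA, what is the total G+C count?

6

Base counts: T=10, G=2, C=4, A=8
Total G or C: 2 + 4 = 6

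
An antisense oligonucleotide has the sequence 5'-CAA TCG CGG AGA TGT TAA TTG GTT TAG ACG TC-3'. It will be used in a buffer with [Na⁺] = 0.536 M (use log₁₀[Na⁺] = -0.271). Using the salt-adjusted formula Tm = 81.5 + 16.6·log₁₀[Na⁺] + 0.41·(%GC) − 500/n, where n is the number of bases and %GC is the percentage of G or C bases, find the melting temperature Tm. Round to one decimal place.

Length n = 32. Scanning the sequence gives T=10, C=5, A=8, G=9.
G+C = 14, so %GC = 14/32 × 100 = 43.75%
Salt term: 16.6 × (-0.271) = -4.499
GC term: 0.41 × 43.75 = 17.938; length term: −500/32 = −15.625
Tm = 81.5 + (-4.499) + 17.938 − 15.625 = 79.314 → 79.3°C

79.3°C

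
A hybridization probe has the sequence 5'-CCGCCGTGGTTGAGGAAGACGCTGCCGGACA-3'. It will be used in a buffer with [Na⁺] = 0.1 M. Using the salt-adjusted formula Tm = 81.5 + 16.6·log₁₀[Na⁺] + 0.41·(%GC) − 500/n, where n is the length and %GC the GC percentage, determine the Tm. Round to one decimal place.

76.5°C

Length n = 31. Scanning the sequence gives T=4, A=6, G=12, C=9.
G+C = 21, so %GC = 21/31 × 100 = 67.742%
Salt term: 16.6 × (-1) = -16.6
GC term: 0.41 × 67.742 = 27.774; length term: −500/31 = −16.129
Tm = 81.5 + (-16.6) + 27.774 − 16.129 = 76.545 → 76.5°C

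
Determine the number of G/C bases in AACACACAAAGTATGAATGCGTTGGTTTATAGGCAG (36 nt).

G=9, A=13, C=5, T=9
G+C = 9 + 5 = 14

14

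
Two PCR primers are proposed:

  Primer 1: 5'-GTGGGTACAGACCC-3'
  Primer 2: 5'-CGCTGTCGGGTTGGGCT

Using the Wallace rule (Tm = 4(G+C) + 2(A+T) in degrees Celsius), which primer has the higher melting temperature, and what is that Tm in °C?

Primer 2, 58°C

Primer 1: A+T=5, G+C=9 → Tm = 2(5)+4(9) = 46°C
Primer 2: A+T=5, G+C=12 → Tm = 2(5)+4(12) = 58°C
46°C vs 58°C → primer 2 is higher.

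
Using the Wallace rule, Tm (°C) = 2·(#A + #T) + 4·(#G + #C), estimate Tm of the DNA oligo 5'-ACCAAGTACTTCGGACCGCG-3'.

Scanning the sequence gives C=7, A=5, T=3, G=5.
A+T = 8, G+C = 12
Tm = 2(8) + 4(12) = 16 + 48 = 64°C

64°C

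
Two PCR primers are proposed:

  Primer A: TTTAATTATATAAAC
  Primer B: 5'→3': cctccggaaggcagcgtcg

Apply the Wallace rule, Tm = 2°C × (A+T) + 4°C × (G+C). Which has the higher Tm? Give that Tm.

Primer A: A+T=14, G+C=1 → Tm = 2(14)+4(1) = 32°C
Primer B: A+T=5, G+C=14 → Tm = 2(5)+4(14) = 66°C
32°C vs 66°C → primer B is higher.

Primer B, 66°C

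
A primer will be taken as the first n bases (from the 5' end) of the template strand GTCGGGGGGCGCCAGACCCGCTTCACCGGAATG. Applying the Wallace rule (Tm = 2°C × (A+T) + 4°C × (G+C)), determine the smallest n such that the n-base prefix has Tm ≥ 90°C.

First 25 bases: GTCGGGGGGCGCCAGACCCGCTTCA → Tm = 88°C (< 90°C)
First 26 bases: GTCGGGGGGCGCCAGACCCGCTTCAC → Tm = 92°C (≥ 90°C)
Each additional base adds 2°C (A/T) or 4°C (G/C), so Tm is non-decreasing in n; n = 26 is the first length to reach 90°C.

n = 26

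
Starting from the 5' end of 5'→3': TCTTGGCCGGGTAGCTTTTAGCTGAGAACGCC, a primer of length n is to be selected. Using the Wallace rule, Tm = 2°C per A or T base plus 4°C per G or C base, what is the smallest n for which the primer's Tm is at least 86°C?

n = 29

First 28 bases: TCTTGGCCGGGTAGCTTTTAGCTGAGAA → Tm = 84°C (< 86°C)
First 29 bases: TCTTGGCCGGGTAGCTTTTAGCTGAGAAC → Tm = 88°C (≥ 86°C)
Each additional base adds 2°C (A/T) or 4°C (G/C), so Tm is non-decreasing in n; n = 29 is the first length to reach 86°C.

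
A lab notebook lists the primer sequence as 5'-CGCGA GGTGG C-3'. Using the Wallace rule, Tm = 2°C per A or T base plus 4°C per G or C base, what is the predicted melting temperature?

Base counts: T=1, A=1, G=6, C=3
So N_AT = 2 and N_GC = 9.
Tm = 2×2 + 4×9 = 40°C

40°C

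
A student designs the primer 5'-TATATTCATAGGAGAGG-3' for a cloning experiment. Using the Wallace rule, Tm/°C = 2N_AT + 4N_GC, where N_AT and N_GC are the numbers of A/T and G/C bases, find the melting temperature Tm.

A=6, G=5, T=5, C=1
A+T = 11, G+C = 6
Tm = 2×11 + 4×6 = 46°C

46°C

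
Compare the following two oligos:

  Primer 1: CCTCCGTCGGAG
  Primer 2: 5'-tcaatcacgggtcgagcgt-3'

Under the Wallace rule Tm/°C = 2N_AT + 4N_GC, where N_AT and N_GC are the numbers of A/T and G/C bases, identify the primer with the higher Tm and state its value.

Primer 1: A+T=3, G+C=9 → Tm = 2(3)+4(9) = 42°C
Primer 2: A+T=8, G+C=11 → Tm = 2(8)+4(11) = 60°C
42°C vs 60°C → primer 2 is higher.

Primer 2, 60°C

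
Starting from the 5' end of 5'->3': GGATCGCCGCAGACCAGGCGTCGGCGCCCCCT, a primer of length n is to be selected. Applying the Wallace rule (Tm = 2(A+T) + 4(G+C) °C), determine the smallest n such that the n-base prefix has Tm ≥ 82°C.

First 23 bases: GGATCGCCGCAGACCAGGCGTCG → Tm = 80°C (< 82°C)
First 24 bases: GGATCGCCGCAGACCAGGCGTCGG → Tm = 84°C (≥ 82°C)
Each additional base adds 2°C (A/T) or 4°C (G/C), so Tm is non-decreasing in n; n = 24 is the first length to reach 82°C.

n = 24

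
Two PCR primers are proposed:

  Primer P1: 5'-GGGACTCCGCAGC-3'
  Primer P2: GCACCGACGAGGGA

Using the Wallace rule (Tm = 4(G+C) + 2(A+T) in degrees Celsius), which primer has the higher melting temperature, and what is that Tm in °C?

Primer P1: A+T=3, G+C=10 → Tm = 2(3)+4(10) = 46°C
Primer P2: A+T=4, G+C=10 → Tm = 2(4)+4(10) = 48°C
46°C vs 48°C → primer P2 is higher.

Primer P2, 48°C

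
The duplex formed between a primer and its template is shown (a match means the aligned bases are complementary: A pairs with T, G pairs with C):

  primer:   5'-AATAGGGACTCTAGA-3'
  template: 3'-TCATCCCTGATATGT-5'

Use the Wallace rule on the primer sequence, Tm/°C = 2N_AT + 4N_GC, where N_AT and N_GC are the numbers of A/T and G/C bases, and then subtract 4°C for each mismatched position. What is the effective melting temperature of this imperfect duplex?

Primer base counts: A=6, T=3, G=4, C=2 → A+T=9, G+C=6
Perfect-match Tm = 2(9) + 4(6) = 18 + 24 = 42°C
Mismatches (positions where the bases are not complementary): 3 (at positions 2, 11, 14)
Effective Tm = 42 − 3×4 = 42 − 12 = 30°C

30°C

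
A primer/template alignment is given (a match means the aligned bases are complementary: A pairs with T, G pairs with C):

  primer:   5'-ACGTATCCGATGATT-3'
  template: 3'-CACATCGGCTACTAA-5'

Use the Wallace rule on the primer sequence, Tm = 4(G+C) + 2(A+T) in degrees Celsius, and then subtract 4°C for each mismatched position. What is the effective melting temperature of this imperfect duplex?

Primer base counts: A=4, T=5, G=3, C=3 → A+T=9, G+C=6
Perfect-match Tm = 2(9) + 4(6) = 18 + 24 = 42°C
Mismatches (positions where the bases are not complementary): 3 (at positions 1, 2, 6)
Effective Tm = 42 − 3×4 = 42 − 12 = 30°C

30°C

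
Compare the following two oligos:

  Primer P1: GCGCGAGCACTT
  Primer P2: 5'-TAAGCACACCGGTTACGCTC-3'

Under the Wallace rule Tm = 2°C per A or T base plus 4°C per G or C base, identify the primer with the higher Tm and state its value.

Primer P2, 62°C

Primer P1: A+T=4, G+C=8 → Tm = 2(4)+4(8) = 40°C
Primer P2: A+T=9, G+C=11 → Tm = 2(9)+4(11) = 62°C
40°C vs 62°C → primer P2 is higher.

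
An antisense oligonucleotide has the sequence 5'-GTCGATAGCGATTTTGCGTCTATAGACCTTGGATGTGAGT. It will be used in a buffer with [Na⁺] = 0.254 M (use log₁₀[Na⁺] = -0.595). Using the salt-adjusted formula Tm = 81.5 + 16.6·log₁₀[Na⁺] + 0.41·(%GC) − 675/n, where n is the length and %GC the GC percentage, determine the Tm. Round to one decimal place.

73.2°C

Length n = 40. G=12, T=14, C=6, A=8
G+C = 18, so %GC = 18/40 × 100 = 45%
Salt term: 16.6 × (-0.595) = -9.877
GC term: 0.41 × 45 = 18.45; length term: −675/40 = −16.875
Tm = 81.5 + (-9.877) + 18.45 − 16.875 = 73.198 → 73.2°C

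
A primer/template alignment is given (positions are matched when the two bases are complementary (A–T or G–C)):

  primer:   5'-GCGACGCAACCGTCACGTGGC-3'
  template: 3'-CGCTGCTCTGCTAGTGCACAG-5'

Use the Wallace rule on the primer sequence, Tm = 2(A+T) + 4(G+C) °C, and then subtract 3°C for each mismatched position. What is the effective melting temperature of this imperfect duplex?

57°C

Primer base counts: A=4, T=2, G=7, C=8 → A+T=6, G+C=15
Perfect-match Tm = 2(6) + 4(15) = 12 + 60 = 72°C
Mismatches (positions where the bases are not complementary): 5 (at positions 7, 8, 11, 12, 20)
Effective Tm = 72 − 5×3 = 72 − 15 = 57°C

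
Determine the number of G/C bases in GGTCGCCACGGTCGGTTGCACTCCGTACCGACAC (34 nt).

Base counts: G=10, A=5, C=13, T=6
G+C = 10 + 13 = 23

23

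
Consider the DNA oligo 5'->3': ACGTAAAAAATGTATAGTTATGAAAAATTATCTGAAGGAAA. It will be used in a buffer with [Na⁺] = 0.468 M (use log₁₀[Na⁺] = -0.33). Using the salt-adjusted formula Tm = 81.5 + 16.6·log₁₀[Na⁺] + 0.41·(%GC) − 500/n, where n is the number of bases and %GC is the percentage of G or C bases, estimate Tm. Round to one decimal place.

72.8°C

Length n = 41. Counting bases: C=2, A=21, G=7, T=11
G+C = 9, so %GC = 9/41 × 100 = 21.951%
Salt term: 16.6 × (-0.33) = -5.478
GC term: 0.41 × 21.951 = 9; length term: −500/41 = −12.195
Tm = 81.5 + (-5.478) + 9 − 12.195 = 72.827 → 72.8°C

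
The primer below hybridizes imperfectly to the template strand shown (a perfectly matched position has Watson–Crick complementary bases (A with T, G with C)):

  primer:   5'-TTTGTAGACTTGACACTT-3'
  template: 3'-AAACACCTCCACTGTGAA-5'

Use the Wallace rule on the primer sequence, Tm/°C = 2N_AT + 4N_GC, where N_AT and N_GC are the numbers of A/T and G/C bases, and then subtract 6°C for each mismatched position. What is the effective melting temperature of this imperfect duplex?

Primer base counts: A=4, T=8, G=3, C=3 → A+T=12, G+C=6
Perfect-match Tm = 2(12) + 4(6) = 24 + 24 = 48°C
Mismatches (positions where the bases are not complementary): 3 (at positions 6, 9, 10)
Effective Tm = 48 − 3×6 = 48 − 18 = 30°C

30°C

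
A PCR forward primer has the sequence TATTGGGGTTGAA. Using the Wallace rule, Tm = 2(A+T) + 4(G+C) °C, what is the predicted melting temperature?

36°C

Scanning the sequence gives G=5, T=5, C=0, A=3.
So N_AT = 8 and N_GC = 5.
Tm = 4·5 + 2·8 = 20 + 16 = 36°C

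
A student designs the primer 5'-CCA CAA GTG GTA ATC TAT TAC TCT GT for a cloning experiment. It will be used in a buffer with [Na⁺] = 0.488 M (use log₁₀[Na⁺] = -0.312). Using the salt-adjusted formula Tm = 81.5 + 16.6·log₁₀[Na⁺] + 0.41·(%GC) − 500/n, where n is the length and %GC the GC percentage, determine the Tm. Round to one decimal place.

72.9°C

Length n = 26. A=7, T=9, G=4, C=6
G+C = 10, so %GC = 10/26 × 100 = 38.462%
Salt term: 16.6 × (-0.312) = -5.179
GC term: 0.41 × 38.462 = 15.769; length term: −500/26 = −19.231
Tm = 81.5 + (-5.179) + 15.769 − 19.231 = 72.859 → 72.9°C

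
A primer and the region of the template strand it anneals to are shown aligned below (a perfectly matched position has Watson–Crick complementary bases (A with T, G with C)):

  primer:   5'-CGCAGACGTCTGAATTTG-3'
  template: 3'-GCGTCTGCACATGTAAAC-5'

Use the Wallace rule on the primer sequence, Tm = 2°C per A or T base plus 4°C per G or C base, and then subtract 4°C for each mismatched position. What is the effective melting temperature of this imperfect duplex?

42°C

Primer base counts: A=4, T=5, G=5, C=4 → A+T=9, G+C=9
Perfect-match Tm = 2(9) + 4(9) = 18 + 36 = 54°C
Mismatches (positions where the bases are not complementary): 3 (at positions 10, 12, 13)
Effective Tm = 54 − 3×4 = 54 − 12 = 42°C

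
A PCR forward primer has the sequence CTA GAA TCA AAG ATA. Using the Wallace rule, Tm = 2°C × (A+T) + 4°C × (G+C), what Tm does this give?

38°C

Base counts: C=2, G=2, T=3, A=8
AT pairs contribute 11, GC pairs contribute 4.
Tm = 2(11) + 4(4) = 22 + 16 = 38°C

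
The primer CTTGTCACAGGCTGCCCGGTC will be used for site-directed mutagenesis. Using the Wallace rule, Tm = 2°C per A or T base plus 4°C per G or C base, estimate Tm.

70°C

A=2, C=8, T=5, G=6
A+T = 7, G+C = 14
Tm = 2(7) + 4(14) = 14 + 56 = 70°C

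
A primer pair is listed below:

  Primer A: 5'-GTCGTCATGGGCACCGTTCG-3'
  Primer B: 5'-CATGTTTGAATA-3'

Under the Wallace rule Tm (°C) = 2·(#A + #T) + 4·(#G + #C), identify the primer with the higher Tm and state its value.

Primer A, 66°C

Primer A: A+T=7, G+C=13 → Tm = 2(7)+4(13) = 66°C
Primer B: A+T=9, G+C=3 → Tm = 2(9)+4(3) = 30°C
66°C vs 30°C → primer A is higher.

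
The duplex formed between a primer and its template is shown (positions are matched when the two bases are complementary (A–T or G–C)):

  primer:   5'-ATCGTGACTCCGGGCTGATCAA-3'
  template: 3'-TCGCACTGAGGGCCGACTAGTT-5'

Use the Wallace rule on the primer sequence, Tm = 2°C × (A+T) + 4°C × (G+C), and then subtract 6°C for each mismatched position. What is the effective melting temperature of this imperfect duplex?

Primer base counts: A=5, T=5, G=6, C=6 → A+T=10, G+C=12
Perfect-match Tm = 2(10) + 4(12) = 20 + 48 = 68°C
Mismatches (positions where the bases are not complementary): 2 (at positions 2, 12)
Effective Tm = 68 − 2×6 = 68 − 12 = 56°C

56°C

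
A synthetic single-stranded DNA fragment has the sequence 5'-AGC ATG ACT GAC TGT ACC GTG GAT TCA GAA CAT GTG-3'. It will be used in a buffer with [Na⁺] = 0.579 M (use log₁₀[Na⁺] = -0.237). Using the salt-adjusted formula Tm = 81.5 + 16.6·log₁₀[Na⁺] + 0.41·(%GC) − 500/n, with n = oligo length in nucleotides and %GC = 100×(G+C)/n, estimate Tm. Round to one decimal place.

Length n = 36. C=7, A=10, T=9, G=10
G+C = 17, so %GC = 17/36 × 100 = 47.222%
Salt term: 16.6 × (-0.237) = -3.934
GC term: 0.41 × 47.222 = 19.361; length term: −500/36 = −13.889
Tm = 81.5 + (-3.934) + 19.361 − 13.889 = 83.038 → 83.0°C

83.0°C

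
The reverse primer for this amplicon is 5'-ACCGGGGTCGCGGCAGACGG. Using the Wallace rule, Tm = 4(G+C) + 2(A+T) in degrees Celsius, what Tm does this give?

Scanning the sequence gives G=10, T=1, C=6, A=3.
A+T = 4, G+C = 16
Tm = 2(4) + 4(16) = 8 + 64 = 72°C

72°C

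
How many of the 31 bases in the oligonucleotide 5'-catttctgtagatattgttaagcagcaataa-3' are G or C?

9

T=11, C=4, G=5, A=11
Total G or C: 5 + 4 = 9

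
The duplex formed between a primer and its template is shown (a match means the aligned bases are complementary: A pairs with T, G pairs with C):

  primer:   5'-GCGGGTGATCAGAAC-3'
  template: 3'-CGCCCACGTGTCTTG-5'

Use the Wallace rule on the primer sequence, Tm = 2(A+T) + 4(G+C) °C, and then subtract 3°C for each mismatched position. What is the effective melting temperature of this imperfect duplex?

Primer base counts: A=4, T=2, G=6, C=3 → A+T=6, G+C=9
Perfect-match Tm = 2(6) + 4(9) = 12 + 36 = 48°C
Mismatches (positions where the bases are not complementary): 2 (at positions 8, 9)
Effective Tm = 48 − 2×3 = 48 − 6 = 42°C

42°C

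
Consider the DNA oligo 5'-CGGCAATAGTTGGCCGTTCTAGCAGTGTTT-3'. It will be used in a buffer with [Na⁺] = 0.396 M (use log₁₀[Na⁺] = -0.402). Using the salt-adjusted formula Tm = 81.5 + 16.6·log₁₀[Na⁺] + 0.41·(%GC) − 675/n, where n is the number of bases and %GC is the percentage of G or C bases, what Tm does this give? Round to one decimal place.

Length n = 30. A=5, C=6, T=10, G=9
G+C = 15, so %GC = 15/30 × 100 = 50%
Salt term: 16.6 × (-0.402) = -6.673
GC term: 0.41 × 50 = 20.5; length term: −675/30 = −22.5
Tm = 81.5 + (-6.673) + 20.5 − 22.5 = 72.827 → 72.8°C

72.8°C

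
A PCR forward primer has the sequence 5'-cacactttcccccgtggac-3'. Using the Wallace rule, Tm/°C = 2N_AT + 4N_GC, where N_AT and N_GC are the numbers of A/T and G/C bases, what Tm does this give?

Counting bases: T=4, A=3, G=3, C=9
AT pairs contribute 7, GC pairs contribute 12.
Tm = 2(7) + 4(12) = 14 + 48 = 62°C

62°C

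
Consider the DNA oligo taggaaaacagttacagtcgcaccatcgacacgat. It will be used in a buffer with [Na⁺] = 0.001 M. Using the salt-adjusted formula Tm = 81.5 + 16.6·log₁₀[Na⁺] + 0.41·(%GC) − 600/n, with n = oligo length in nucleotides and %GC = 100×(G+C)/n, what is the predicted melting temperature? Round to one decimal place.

Length n = 35. G=7, A=13, C=9, T=6
G+C = 16, so %GC = 16/35 × 100 = 45.714%
Salt term: 16.6 × (-3) = -49.8
GC term: 0.41 × 45.714 = 18.743; length term: −600/35 = −17.143
Tm = 81.5 + (-49.8) + 18.743 − 17.143 = 33.3 → 33.3°C

33.3°C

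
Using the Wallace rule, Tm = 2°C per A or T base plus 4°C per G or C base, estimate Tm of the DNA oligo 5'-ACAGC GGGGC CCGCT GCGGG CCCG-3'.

90°C

Counting bases: C=10, G=11, A=2, T=1
AT pairs contribute 3, GC pairs contribute 21.
Tm = 2(3) + 4(21) = 6 + 84 = 90°C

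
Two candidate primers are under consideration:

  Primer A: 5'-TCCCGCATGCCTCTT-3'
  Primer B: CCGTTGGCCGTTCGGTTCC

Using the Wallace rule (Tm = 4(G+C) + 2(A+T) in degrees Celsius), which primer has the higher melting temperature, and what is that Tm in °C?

Primer A: A+T=6, G+C=9 → Tm = 2(6)+4(9) = 48°C
Primer B: A+T=6, G+C=13 → Tm = 2(6)+4(13) = 64°C
48°C vs 64°C → primer B is higher.

Primer B, 64°C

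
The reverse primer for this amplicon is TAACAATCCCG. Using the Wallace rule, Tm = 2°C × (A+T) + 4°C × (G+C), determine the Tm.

Counting bases: T=2, G=1, C=4, A=4
A+T = 6, G+C = 5
Tm = 2×6 + 4×5 = 32°C

32°C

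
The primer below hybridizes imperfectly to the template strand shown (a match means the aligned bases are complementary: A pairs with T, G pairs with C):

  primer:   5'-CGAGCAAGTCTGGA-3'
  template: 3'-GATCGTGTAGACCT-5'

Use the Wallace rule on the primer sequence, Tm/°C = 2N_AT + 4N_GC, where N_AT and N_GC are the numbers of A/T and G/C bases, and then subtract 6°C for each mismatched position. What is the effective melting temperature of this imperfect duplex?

26°C

Primer base counts: A=4, T=2, G=5, C=3 → A+T=6, G+C=8
Perfect-match Tm = 2(6) + 4(8) = 12 + 32 = 44°C
Mismatches (positions where the bases are not complementary): 3 (at positions 2, 7, 8)
Effective Tm = 44 − 3×6 = 44 − 18 = 26°C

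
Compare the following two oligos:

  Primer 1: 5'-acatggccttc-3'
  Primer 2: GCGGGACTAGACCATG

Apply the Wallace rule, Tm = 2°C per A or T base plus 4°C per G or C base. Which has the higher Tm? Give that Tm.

Primer 1: A+T=5, G+C=6 → Tm = 2(5)+4(6) = 34°C
Primer 2: A+T=6, G+C=10 → Tm = 2(6)+4(10) = 52°C
34°C vs 52°C → primer 2 is higher.

Primer 2, 52°C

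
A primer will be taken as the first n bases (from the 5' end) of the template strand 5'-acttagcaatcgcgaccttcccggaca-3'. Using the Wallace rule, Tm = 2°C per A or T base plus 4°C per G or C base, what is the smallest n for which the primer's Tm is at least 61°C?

n = 21

First 20 bases: ACTTAGCAATCGCGACCTTC → Tm = 60°C (< 61°C)
First 21 bases: ACTTAGCAATCGCGACCTTCC → Tm = 64°C (≥ 61°C)
Each additional base adds 2°C (A/T) or 4°C (G/C), so Tm is non-decreasing in n; n = 21 is the first length to reach 61°C.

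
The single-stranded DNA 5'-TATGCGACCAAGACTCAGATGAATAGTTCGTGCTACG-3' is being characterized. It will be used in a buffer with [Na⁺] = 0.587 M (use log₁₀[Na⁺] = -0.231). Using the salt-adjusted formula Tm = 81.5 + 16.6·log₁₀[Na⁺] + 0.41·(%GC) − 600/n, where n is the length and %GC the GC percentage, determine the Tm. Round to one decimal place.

Length n = 37. G=9, C=8, A=11, T=9
G+C = 17, so %GC = 17/37 × 100 = 45.946%
Salt term: 16.6 × (-0.231) = -3.835
GC term: 0.41 × 45.946 = 18.838; length term: −600/37 = −16.216
Tm = 81.5 + (-3.835) + 18.838 − 16.216 = 80.287 → 80.3°C

80.3°C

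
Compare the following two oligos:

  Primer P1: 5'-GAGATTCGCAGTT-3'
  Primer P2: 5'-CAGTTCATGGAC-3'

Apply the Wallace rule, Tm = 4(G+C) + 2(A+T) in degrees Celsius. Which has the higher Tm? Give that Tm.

Primer P1: A+T=7, G+C=6 → Tm = 2(7)+4(6) = 38°C
Primer P2: A+T=6, G+C=6 → Tm = 2(6)+4(6) = 36°C
38°C vs 36°C → primer P1 is higher.

Primer P1, 38°C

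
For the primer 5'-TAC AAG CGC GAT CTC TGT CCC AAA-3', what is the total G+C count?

12

Base counts: C=8, T=5, A=7, G=4
G+C = 4 + 8 = 12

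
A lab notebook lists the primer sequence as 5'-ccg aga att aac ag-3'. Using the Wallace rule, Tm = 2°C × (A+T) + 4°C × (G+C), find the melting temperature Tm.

40°C

Base counts: T=2, C=3, G=3, A=6
A+T = 8, G+C = 6
Tm = 2×8 + 4×6 = 40°C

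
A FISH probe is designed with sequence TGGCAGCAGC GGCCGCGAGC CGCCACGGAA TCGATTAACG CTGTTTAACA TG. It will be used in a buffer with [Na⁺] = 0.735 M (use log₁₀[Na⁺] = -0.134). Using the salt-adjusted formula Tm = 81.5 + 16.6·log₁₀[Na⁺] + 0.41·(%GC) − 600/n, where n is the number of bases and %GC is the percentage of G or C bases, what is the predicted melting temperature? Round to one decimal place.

92.2°C

Length n = 52. A=12, T=9, G=16, C=15
G+C = 31, so %GC = 31/52 × 100 = 59.615%
Salt term: 16.6 × (-0.134) = -2.224
GC term: 0.41 × 59.615 = 24.442; length term: −600/52 = −11.538
Tm = 81.5 + (-2.224) + 24.442 − 11.538 = 92.18 → 92.2°C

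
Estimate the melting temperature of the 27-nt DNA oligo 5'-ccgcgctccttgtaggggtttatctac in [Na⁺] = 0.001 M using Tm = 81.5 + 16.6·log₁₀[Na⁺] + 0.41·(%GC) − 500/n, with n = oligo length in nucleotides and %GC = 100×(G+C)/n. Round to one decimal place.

Length n = 27. Scanning the sequence gives C=8, A=3, T=9, G=7.
G+C = 15, so %GC = 15/27 × 100 = 55.556%
Salt term: 16.6 × (-3) = -49.8
GC term: 0.41 × 55.556 = 22.778; length term: −500/27 = −18.519
Tm = 81.5 + (-49.8) + 22.778 − 18.519 = 35.959 → 36.0°C

36.0°C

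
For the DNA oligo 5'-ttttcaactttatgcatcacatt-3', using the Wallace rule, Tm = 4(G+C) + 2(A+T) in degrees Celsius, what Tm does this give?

Base counts: A=6, C=5, G=1, T=11
AT pairs contribute 17, GC pairs contribute 6.
Tm = 4·6 + 2·17 = 24 + 34 = 58°C

58°C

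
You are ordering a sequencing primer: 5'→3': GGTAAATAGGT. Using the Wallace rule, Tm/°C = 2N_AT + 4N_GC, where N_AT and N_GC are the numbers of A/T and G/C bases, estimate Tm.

30°C

T=3, C=0, A=4, G=4
So N_AT = 7 and N_GC = 4.
Tm = 4·4 + 2·7 = 16 + 14 = 30°C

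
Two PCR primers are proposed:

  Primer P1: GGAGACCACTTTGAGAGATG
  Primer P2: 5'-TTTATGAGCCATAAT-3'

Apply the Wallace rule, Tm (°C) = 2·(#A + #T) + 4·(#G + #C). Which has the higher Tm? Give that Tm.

Primer P1: A+T=10, G+C=10 → Tm = 2(10)+4(10) = 60°C
Primer P2: A+T=11, G+C=4 → Tm = 2(11)+4(4) = 38°C
60°C vs 38°C → primer P1 is higher.

Primer P1, 60°C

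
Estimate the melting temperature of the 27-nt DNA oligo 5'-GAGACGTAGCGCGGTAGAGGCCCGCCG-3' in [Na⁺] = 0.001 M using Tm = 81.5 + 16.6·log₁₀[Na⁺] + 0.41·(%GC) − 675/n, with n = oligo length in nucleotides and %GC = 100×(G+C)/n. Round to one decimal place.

37.1°C

Length n = 27. A=5, T=2, C=8, G=12
G+C = 20, so %GC = 20/27 × 100 = 74.074%
Salt term: 16.6 × (-3) = -49.8
GC term: 0.41 × 74.074 = 30.37; length term: −675/27 = −25
Tm = 81.5 + (-49.8) + 30.37 − 25 = 37.07 → 37.1°C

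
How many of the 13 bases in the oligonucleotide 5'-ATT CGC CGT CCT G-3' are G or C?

8

Counting bases: A=1, C=5, G=3, T=4
Total G or C: 3 + 5 = 8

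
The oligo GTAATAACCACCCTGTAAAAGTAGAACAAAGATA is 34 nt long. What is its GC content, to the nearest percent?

Scanning the sequence gives T=6, G=5, A=17, C=6.
G+C = 5 + 6 = 11 out of 34 bases
%GC = 11/34 × 100 = 32.35% ≈ 32%

32%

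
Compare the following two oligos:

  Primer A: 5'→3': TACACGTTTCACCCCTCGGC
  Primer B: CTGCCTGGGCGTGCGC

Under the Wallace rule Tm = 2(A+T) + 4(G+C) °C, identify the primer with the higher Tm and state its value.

Primer A, 64°C

Primer A: A+T=8, G+C=12 → Tm = 2(8)+4(12) = 64°C
Primer B: A+T=3, G+C=13 → Tm = 2(3)+4(13) = 58°C
64°C vs 58°C → primer A is higher.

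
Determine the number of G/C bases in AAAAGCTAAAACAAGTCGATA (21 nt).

6

Counting bases: A=12, G=3, T=3, C=3
Total G or C: 3 + 3 = 6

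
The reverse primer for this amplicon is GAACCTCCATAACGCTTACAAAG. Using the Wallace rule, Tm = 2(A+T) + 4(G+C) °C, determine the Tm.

Base counts: G=3, A=9, C=7, T=4
So N_AT = 13 and N_GC = 10.
Tm = 2×13 + 4×10 = 66°C

66°C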